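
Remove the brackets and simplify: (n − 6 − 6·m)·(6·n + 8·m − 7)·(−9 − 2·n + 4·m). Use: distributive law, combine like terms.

32·n² − 12·n³ + 80·m·n² + 92·m·n − 16·m²·n + 303·n + 222·m + 408·m² − 378 − 192·m³

(n − 6 − 6·m)·(6·n + 8·m − 7)·(−9 − 2·n + 4·m)
= (6·n² + 8·m·n − 7·n − 36·n − 48·m + 42 − 36·m·n − 48·m² + 42·m)·(−9 − 2·n + 4·m)    [distributive law]
= (6·n² − 28·m·n − 43·n − 6·m + 42 − 48·m²)·(−9 − 2·n + 4·m)    [combine like terms]
= −54·n² − 12·n³ + 24·m·n² + 252·m·n + 56·m·n² − 112·m²·n + 387·n + 86·n² − 172·m·n + 54·m + 12·m·n − 24·m² − 378 − 84·n + 168·m + 432·m² + 96·m²·n − 192·m³    [distributive law]
= 32·n² − 12·n³ + 80·m·n² + 92·m·n − 16·m²·n + 303·n + 222·m + 408·m² − 378 − 192·m³    [combine like terms]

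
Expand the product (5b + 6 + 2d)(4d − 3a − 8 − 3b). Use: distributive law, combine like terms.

(5b + 6 + 2d)(4d − 3a − 8 − 3b)
= 20bd − 15ab − 40b − 15b^2 + 24d − 18a − 48 − 18b + 8d^2 − 6ad − 16d − 6bd    [distributive law]
= 14bd − 15ab − 58b − 15b^2 + 8d − 18a − 48 + 8d^2 − 6ad    [combine like terms]

14bd − 15ab − 58b − 15b^2 + 8d − 18a − 48 + 8d^2 − 6ad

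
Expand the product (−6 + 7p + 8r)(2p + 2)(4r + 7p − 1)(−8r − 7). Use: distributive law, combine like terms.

−1280pr^2 − 40pr + 602p + 64r^2 + 352r − 84 − 1344p^2r^2 − 1176p^2r − 784p^3r − 686p^3 − 512pr^3 − 512r^3

(−6 + 7p + 8r)(2p + 2)(4r + 7p − 1)(−8r − 7)
= (−12p − 12 + 14p^2 + 14p + 16pr + 16r)(4r + 7p − 1)(−8r − 7)    [distributive law]
= (2p − 12 + 14p^2 + 16pr + 16r)(4r + 7p − 1)(−8r − 7)    [combine like terms]
= (8pr + 14p^2 − 2p − 48r − 84p + 12 + 56p^2r + 98p^3 − 14p^2 + 64pr^2 + 112p^2r − 16pr + 64r^2 + 112pr − 16r)(−8r − 7)    [distributive law]
= (104pr − 86p − 64r + 12 + 168p^2r + 98p^3 + 64pr^2 + 64r^2)(−8r − 7)    [combine like terms]
= −832pr^2 − 728pr + 688pr + 602p + 512r^2 + 448r − 96r − 84 − 1344p^2r^2 − 1176p^2r − 784p^3r − 686p^3 − 512pr^3 − 448pr^2 − 512r^3 − 448r^2    [distributive law]
= −1280pr^2 − 40pr + 602p + 64r^2 + 352r − 84 − 1344p^2r^2 − 1176p^2r − 784p^3r − 686p^3 − 512pr^3 − 512r^3    [combine like terms]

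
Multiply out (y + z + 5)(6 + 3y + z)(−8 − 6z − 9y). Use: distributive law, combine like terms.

−438y − 257yz − 213y^2 − 54y^2z − 27y^3 − 33yz^2 − 268z − 74z^2 − 6z^3 − 240

(y + z + 5)(6 + 3y + z)(−8 − 6z − 9y)
= (6y + 3y^2 + yz + 6z + 3yz + z^2 + 30 + 15y + 5z)(−8 − 6z − 9y)    [distributive law]
= (21y + 3y^2 + 4yz + 11z + z^2 + 30)(−8 − 6z − 9y)    [combine like terms]
= −168y − 126yz − 189y^2 − 24y^2 − 18y^2z − 27y^3 − 32yz − 24yz^2 − 36y^2z − 88z − 66z^2 − 99yz − 8z^2 − 6z^3 − 9yz^2 − 240 − 180z − 270y    [distributive law]
= −438y − 257yz − 213y^2 − 54y^2z − 27y^3 − 33yz^2 − 268z − 74z^2 − 6z^3 − 240    [combine like terms]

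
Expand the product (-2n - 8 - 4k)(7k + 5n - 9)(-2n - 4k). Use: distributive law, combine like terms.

108kn² + 192k²n + 20n³ + 44n² + 128kn + 80k² - 144n - 288k + 112k³

(-2n - 8 - 4k)(7k + 5n - 9)(-2n - 4k)
= (-14kn - 10n² + 18n - 56k - 40n + 72 - 28k² - 20kn + 36k)(-2n - 4k)    [distributive law]
= (-34kn - 10n² - 22n - 20k + 72 - 28k²)(-2n - 4k)    [combine like terms]
= 68kn² + 136k²n + 20n³ + 40kn² + 44n² + 88kn + 40kn + 80k² - 144n - 288k + 56k²n + 112k³    [distributive law]
= 108kn² + 192k²n + 20n³ + 44n² + 128kn + 80k² - 144n - 288k + 112k³    [combine like terms]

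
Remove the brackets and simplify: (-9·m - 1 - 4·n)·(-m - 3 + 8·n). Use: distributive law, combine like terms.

9·m^2 + 28·m - 68·m·n + 3 + 4·n - 32·n^2

(-9·m - 1 - 4·n)·(-m - 3 + 8·n)
= 9·m^2 + 27·m - 72·m·n + m + 3 - 8·n + 4·m·n + 12·n - 32·n^2    [distributive law]
= 9·m^2 + 28·m - 68·m·n + 3 + 4·n - 32·n^2    [combine like terms]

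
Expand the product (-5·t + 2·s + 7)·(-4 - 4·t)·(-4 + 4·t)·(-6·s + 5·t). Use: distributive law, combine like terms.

640·s·t - 400·t² + 672·s·t² - 560·t³ - 640·s·t³ + 400·t⁴ - 192·s² + 192·s²·t² - 672·s + 560·t

(-5·t + 2·s + 7)·(-4 - 4·t)·(-4 + 4·t)·(-6·s + 5·t)
= (20·t + 20·t² - 8·s - 8·s·t - 28 - 28·t)·(-4 + 4·t)·(-6·s + 5·t)    [distributive law]
= (-8·t + 20·t² - 8·s - 8·s·t - 28)·(-4 + 4·t)·(-6·s + 5·t)    [combine like terms]
= (32·t - 32·t² - 80·t² + 80·t³ + 32·s - 32·s·t + 32·s·t - 32·s·t² + 112 - 112·t)·(-6·s + 5·t)    [distributive law]
= (-80·t - 112·t² + 80·t³ + 32·s - 32·s·t² + 112)·(-6·s + 5·t)    [combine like terms]
= 480·s·t - 400·t² + 672·s·t² - 560·t³ - 480·s·t³ + 400·t⁴ - 192·s² + 160·s·t + 192·s²·t² - 160·s·t³ - 672·s + 560·t    [distributive law]
= 640·s·t - 400·t² + 672·s·t² - 560·t³ - 640·s·t³ + 400·t⁴ - 192·s² + 192·s²·t² - 672·s + 560·t    [combine like terms]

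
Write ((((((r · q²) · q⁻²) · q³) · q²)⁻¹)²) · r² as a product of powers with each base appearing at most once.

((((((r · q²) · q⁻²) · q³) · q²)⁻¹)²) · r²
= (((((r · q²) · q⁻²) · q³) · q²)⁻²) · r²    [power of a power]
= (((((r · q²) · q⁻²) · q³)⁻²) · ((q²)⁻²)) · r²    [power of a product]
= (((((r · q²) · q⁻²)⁻²) · ((q³)⁻²)) · ((q²)⁻²)) · r²    [power of a product]
= (((((r · q²)⁻²) · ((q⁻²)⁻²)) · ((q³)⁻²)) · ((q²)⁻²)) · r²    [power of a product]
= (((((r⁻²) · ((q²)⁻²)) · ((q⁻²)⁻²)) · ((q³)⁻²)) · ((q²)⁻²)) · r²    [power of a product]
= ((((r⁻² · q⁻⁴) · ((q⁻²)⁻²)) · ((q³)⁻²)) · ((q²)⁻²)) · r²    [power of a power]
= ((((r⁻² · q⁻⁴) · q⁴) · ((q³)⁻²)) · ((q²)⁻²)) · r²    [power of a power]
= ((((r⁻² · q⁻⁴) · q⁴) · q⁻⁶) · ((q²)⁻²)) · r²    [power of a power]
= ((((r⁻² · q⁻⁴) · q⁴) · q⁻⁶) · q⁻⁴) · r²    [power of a power]
= q⁻¹⁰    [product of powers]

q⁻¹⁰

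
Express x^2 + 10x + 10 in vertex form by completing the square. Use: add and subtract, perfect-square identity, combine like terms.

(x + 5)^2 − 15

x^2 + 10x + 10
= x^2 + 10x + 25 − 25 + 10    [add and subtract 25]
= (x + 5)^2 − 25 + 10    [perfect-square identity]
= (x + 5)^2 − 15    [combine constants]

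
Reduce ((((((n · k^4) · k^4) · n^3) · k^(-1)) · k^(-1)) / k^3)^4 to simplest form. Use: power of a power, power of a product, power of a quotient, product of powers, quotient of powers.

((((((n · k^4) · k^4) · n^3) · k^(-1)) · k^(-1)) / k^3)^4
= ((((((n · k^4) · k^4) · n^3) · k^(-1)) · k^(-1))^4) / ((k^3)^4)    [power of a quotient]
= ((((((n · k^4) · k^4) · n^3) · k^(-1))^4) · ((k^(-1))^4)) / ((k^3)^4)    [power of a product]
= ((((((n · k^4) · k^4) · n^3)^4) · ((k^(-1))^4)) · ((k^(-1))^4)) / ((k^3)^4)    [power of a product]
= ((((((n · k^4) · k^4)^4) · ((n^3)^4)) · ((k^(-1))^4)) · ((k^(-1))^4)) / ((k^3)^4)    [power of a product]
= ((((((n · k^4)^4) · ((k^4)^4)) · ((n^3)^4)) · ((k^(-1))^4)) · ((k^(-1))^4)) / ((k^3)^4)    [power of a product]
= ((((((n^4) · ((k^4)^4)) · ((k^4)^4)) · ((n^3)^4)) · ((k^(-1))^4)) · ((k^(-1))^4)) / ((k^3)^4)    [power of a product]
= (((((n^4 · k^16) · ((k^4)^4)) · ((n^3)^4)) · ((k^(-1))^4)) · ((k^(-1))^4)) / ((k^3)^4)    [power of a power]
= (((((n^4 · k^16) · k^16) · ((n^3)^4)) · ((k^(-1))^4)) · ((k^(-1))^4)) / ((k^3)^4)    [power of a power]
= (((((n^4 · k^16) · k^16) · n^12) · ((k^(-1))^4)) · ((k^(-1))^4)) / ((k^3)^4)    [power of a power]
= (((((n^4 · k^16) · k^16) · n^12) · k^(-4)) · ((k^(-1))^4)) / ((k^3)^4)    [power of a power]
= (((((n^4 · k^16) · k^16) · n^12) · k^(-4)) · k^(-4)) / ((k^3)^4)    [power of a power]
= (((((n^4 · k^16) · k^16) · n^12) · k^(-4)) · k^(-4)) / k^12    [power of a power]
= k^12n^16    [quotient of powers; product of powers]

k^12n^16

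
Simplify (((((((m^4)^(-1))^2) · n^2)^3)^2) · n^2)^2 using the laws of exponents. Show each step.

(((((((m^4)^(-1))^2) · n^2)^3)^2) · n^2)^2
= (((((((m^4)^(-1))^2) · n^2)^3)^2)^2) · ((n^2)^2)    [power of a product]
= ((((((m^4)^(-1))^2) · n^2)^3)^4) · ((n^2)^2)    [power of a power]
= (((((m^4)^(-1))^2) · n^2)^12) · ((n^2)^2)    [power of a power]
= (((((m^4)^(-1))^2)^12) · ((n^2)^12)) · ((n^2)^2)    [power of a product]
= ((((m^4)^(-1))^24) · ((n^2)^12)) · ((n^2)^2)    [power of a power]
= (((m^4)^(-24)) · ((n^2)^12)) · ((n^2)^2)    [power of a power]
= (m^(-96) · ((n^2)^12)) · ((n^2)^2)    [power of a power]
= (m^(-96) · n^24) · ((n^2)^2)    [power of a power]
= (m^(-96) · n^24) · n^4    [power of a power]
= m^(-96)n^28    [product of powers]

m^(-96)n^28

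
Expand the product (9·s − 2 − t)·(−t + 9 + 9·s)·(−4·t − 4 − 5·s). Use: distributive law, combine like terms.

(9·s − 2 − t)·(−t + 9 + 9·s)·(−4·t − 4 − 5·s)
= (−9·s·t + 81·s + 81·s^2 + 2·t − 18 − 18·s + t^2 − 9·t − 9·s·t)·(−4·t − 4 − 5·s)    [distributive law]
= (−18·s·t + 63·s + 81·s^2 − 7·t − 18 + t^2)·(−4·t − 4 − 5·s)    [combine like terms]
= 72·s·t^2 + 72·s·t + 90·s^2·t − 252·s·t − 252·s − 315·s^2 − 324·s^2·t − 324·s^2 − 405·s^3 + 28·t^2 + 28·t + 35·s·t + 72·t + 72 + 90·s − 4·t^3 − 4·t^2 − 5·s·t^2    [distributive law]
= 67·s·t^2 − 145·s·t − 234·s^2·t − 162·s − 639·s^2 − 405·s^3 + 24·t^2 + 100·t + 72 − 4·t^3    [combine like terms]

67·s·t^2 − 145·s·t − 234·s^2·t − 162·s − 639·s^2 − 405·s^3 + 24·t^2 + 100·t + 72 − 4·t^3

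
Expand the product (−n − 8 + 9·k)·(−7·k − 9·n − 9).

−74·k·n + 9·n² + 81·n − 25·k + 72 − 63·k²

(−n − 8 + 9·k)·(−7·k − 9·n − 9)
= 7·k·n + 9·n² + 9·n + 56·k + 72·n + 72 − 63·k² − 81·k·n − 81·k    [distributive law]
= −74·k·n + 9·n² + 81·n − 25·k + 72 − 63·k²    [combine like terms]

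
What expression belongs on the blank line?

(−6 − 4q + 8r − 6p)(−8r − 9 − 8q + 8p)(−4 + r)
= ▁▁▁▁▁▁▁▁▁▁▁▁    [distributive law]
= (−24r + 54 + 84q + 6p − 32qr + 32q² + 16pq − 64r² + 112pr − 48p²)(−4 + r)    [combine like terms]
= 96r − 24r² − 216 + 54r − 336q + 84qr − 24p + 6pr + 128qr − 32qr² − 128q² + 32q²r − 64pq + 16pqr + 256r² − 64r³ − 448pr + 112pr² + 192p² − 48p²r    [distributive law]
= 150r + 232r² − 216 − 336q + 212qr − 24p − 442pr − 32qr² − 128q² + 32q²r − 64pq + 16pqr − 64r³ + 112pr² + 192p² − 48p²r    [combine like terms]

After distributive law, the bracketed line is:

(48r + 54 + 48q − 48p + 32qr + 36q + 32q² − 32pq − 64r² − 72r − 64qr + 64pr + 48pr + 54p + 48pq − 48p²)(−4 + r)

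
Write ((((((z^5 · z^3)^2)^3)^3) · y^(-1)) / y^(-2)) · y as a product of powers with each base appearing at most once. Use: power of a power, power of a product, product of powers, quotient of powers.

((((((z^5 · z^3)^2)^3)^3) · y^(-1)) / y^(-2)) · y
= (((((z^5 · z^3)^2)^9) · y^(-1)) / y^(-2)) · y    [power of a power]
= ((((z^5 · z^3)^18) · y^(-1)) / y^(-2)) · y    [power of a power]
= (((((z^5)^18) · ((z^3)^18)) · y^(-1)) / y^(-2)) · y    [power of a product]
= (((z^90 · ((z^3)^18)) · y^(-1)) / y^(-2)) · y    [power of a power]
= (((z^90 · z^54) · y^(-1)) / y^(-2)) · y    [power of a power]
= ((z^144 · y^(-1)) / y^(-2)) · y    [product of powers]
= y^2z^144    [quotient of powers; product of powers]

y^2z^144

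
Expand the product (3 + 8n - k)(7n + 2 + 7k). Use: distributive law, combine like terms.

37n + 6 + 19k + 56n^2 + 49kn - 7k^2

(3 + 8n - k)(7n + 2 + 7k)
= 21n + 6 + 21k + 56n^2 + 16n + 56kn - 7kn - 2k - 7k^2    [distributive law]
= 37n + 6 + 19k + 56n^2 + 49kn - 7k^2    [combine like terms]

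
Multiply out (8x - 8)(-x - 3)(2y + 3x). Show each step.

(8x - 8)(-x - 3)(2y + 3x)
= (-8x² - 24x + 8x + 24)(2y + 3x)    [distributive law]
= (-8x² - 16x + 24)(2y + 3x)    [combine like terms]
= -16x²y - 24x³ - 32xy - 48x² + 48y + 72x    [distributive law]

-16x²y - 24x³ - 32xy - 48x² + 48y + 72x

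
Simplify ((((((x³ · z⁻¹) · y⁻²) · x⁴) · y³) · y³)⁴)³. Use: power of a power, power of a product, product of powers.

x⁸⁴y⁴⁸z⁻¹²

((((((x³ · z⁻¹) · y⁻²) · x⁴) · y³) · y³)⁴)³
= (((((x³ · z⁻¹) · y⁻²) · x⁴) · y³) · y³)¹²    [power of a power]
= (((((x³ · z⁻¹) · y⁻²) · x⁴) · y³)¹²) · ((y³)¹²)    [power of a product]
= (((((x³ · z⁻¹) · y⁻²) · x⁴)¹²) · ((y³)¹²)) · ((y³)¹²)    [power of a product]
= (((((x³ · z⁻¹) · y⁻²)¹²) · ((x⁴)¹²)) · ((y³)¹²)) · ((y³)¹²)    [power of a product]
= (((((x³ · z⁻¹)¹²) · ((y⁻²)¹²)) · ((x⁴)¹²)) · ((y³)¹²)) · ((y³)¹²)    [power of a product]
= ((((((x³)¹²) · ((z⁻¹)¹²)) · ((y⁻²)¹²)) · ((x⁴)¹²)) · ((y³)¹²)) · ((y³)¹²)    [power of a product]
= ((((x³⁶ · ((z⁻¹)¹²)) · ((y⁻²)¹²)) · ((x⁴)¹²)) · ((y³)¹²)) · ((y³)¹²)    [power of a power]
= ((((x³⁶ · z⁻¹²) · ((y⁻²)¹²)) · ((x⁴)¹²)) · ((y³)¹²)) · ((y³)¹²)    [power of a power]
= ((((x³⁶ · z⁻¹²) · y⁻²⁴) · ((x⁴)¹²)) · ((y³)¹²)) · ((y³)¹²)    [power of a power]
= ((((x³⁶ · z⁻¹²) · y⁻²⁴) · x⁴⁸) · ((y³)¹²)) · ((y³)¹²)    [power of a power]
= ((((x³⁶ · z⁻¹²) · y⁻²⁴) · x⁴⁸) · y³⁶) · ((y³)¹²)    [power of a power]
= ((((x³⁶ · z⁻¹²) · y⁻²⁴) · x⁴⁸) · y³⁶) · y³⁶    [power of a power]
= x⁸⁴y⁴⁸z⁻¹²    [product of powers]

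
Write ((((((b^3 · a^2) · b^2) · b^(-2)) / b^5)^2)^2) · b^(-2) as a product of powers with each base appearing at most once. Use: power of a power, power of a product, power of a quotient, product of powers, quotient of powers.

((((((b^3 · a^2) · b^2) · b^(-2)) / b^5)^2)^2) · b^(-2)
= (((((b^3 · a^2) · b^2) · b^(-2)) / b^5)^4) · b^(-2)    [power of a power]
= (((((b^3 · a^2) · b^2) · b^(-2))^4) / ((b^5)^4)) · b^(-2)    [power of a quotient]
= (((((b^3 · a^2) · b^2)^4) · ((b^(-2))^4)) / ((b^5)^4)) · b^(-2)    [power of a product]
= (((((b^3 · a^2)^4) · ((b^2)^4)) · ((b^(-2))^4)) / ((b^5)^4)) · b^(-2)    [power of a product]
= ((((((b^3)^4) · ((a^2)^4)) · ((b^2)^4)) · ((b^(-2))^4)) / ((b^5)^4)) · b^(-2)    [power of a product]
= ((((b^12 · ((a^2)^4)) · ((b^2)^4)) · ((b^(-2))^4)) / ((b^5)^4)) · b^(-2)    [power of a power]
= ((((b^12 · a^8) · ((b^2)^4)) · ((b^(-2))^4)) / ((b^5)^4)) · b^(-2)    [power of a power]
= ((((b^12 · a^8) · b^8) · ((b^(-2))^4)) / ((b^5)^4)) · b^(-2)    [power of a power]
= ((((b^12 · a^8) · b^8) · b^(-8)) / ((b^5)^4)) · b^(-2)    [power of a power]
= ((((b^12 · a^8) · b^8) · b^(-8)) / b^20) · b^(-2)    [power of a power]
= a^8b^(-10)    [quotient of powers; product of powers]

a^8b^(-10)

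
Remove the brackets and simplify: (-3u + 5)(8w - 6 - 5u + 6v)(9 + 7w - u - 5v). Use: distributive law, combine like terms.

(-3u + 5)(8w - 6 - 5u + 6v)(9 + 7w - u - 5v)
= (-24uw + 18u + 15u^2 - 18uv + 40w - 30 - 25u + 30v)(9 + 7w - u - 5v)    [distributive law]
= (-24uw - 7u + 15u^2 - 18uv + 40w - 30 + 30v)(9 + 7w - u - 5v)    [combine like terms]
= -216uw - 168uw^2 + 24u^2w + 120uvw - 63u - 49uw + 7u^2 + 35uv + 135u^2 + 105u^2w - 15u^3 - 75u^2v - 162uv - 126uvw + 18u^2v + 90uv^2 + 360w + 280w^2 - 40uw - 200vw - 270 - 210w + 30u + 150v + 270v + 210vw - 30uv - 150v^2    [distributive law]
= -305uw - 168uw^2 + 129u^2w - 6uvw - 33u + 142u^2 - 157uv - 15u^3 - 57u^2v + 90uv^2 + 150w + 280w^2 + 10vw - 270 + 420v - 150v^2    [combine like terms]

-305uw - 168uw^2 + 129u^2w - 6uvw - 33u + 142u^2 - 157uv - 15u^3 - 57u^2v + 90uv^2 + 150w + 280w^2 + 10vw - 270 + 420v - 150v^2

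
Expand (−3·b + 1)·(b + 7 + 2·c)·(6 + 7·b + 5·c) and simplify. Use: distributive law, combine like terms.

(−3·b + 1)·(b + 7 + 2·c)·(6 + 7·b + 5·c)
= (−3·b^2 − 21·b − 6·b·c + b + 7 + 2·c)·(6 + 7·b + 5·c)    [distributive law]
= (−3·b^2 − 20·b − 6·b·c + 7 + 2·c)·(6 + 7·b + 5·c)    [combine like terms]
= −18·b^2 − 21·b^3 − 15·b^2·c − 120·b − 140·b^2 − 100·b·c − 36·b·c − 42·b^2·c − 30·b·c^2 + 42 + 49·b + 35·c + 12·c + 14·b·c + 10·c^2    [distributive law]
= −158·b^2 − 21·b^3 − 57·b^2·c − 71·b − 122·b·c − 30·b·c^2 + 42 + 47·c + 10·c^2    [combine like terms]

−158·b^2 − 21·b^3 − 57·b^2·c − 71·b − 122·b·c − 30·b·c^2 + 42 + 47·c + 10·c^2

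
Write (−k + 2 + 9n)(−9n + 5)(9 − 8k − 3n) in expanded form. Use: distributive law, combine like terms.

−120kn − 72k^2n + 621kn^2 − 125k + 40k^2 + 213n − 810n^2 + 90 + 243n^3

(−k + 2 + 9n)(−9n + 5)(9 − 8k − 3n)
= (9kn − 5k − 18n + 10 − 81n^2 + 45n)(9 − 8k − 3n)    [distributive law]
= (9kn − 5k + 27n + 10 − 81n^2)(9 − 8k − 3n)    [combine like terms]
= 81kn − 72k^2n − 27kn^2 − 45k + 40k^2 + 15kn + 243n − 216kn − 81n^2 + 90 − 80k − 30n − 729n^2 + 648kn^2 + 243n^3    [distributive law]
= −120kn − 72k^2n + 621kn^2 − 125k + 40k^2 + 213n − 810n^2 + 90 + 243n^3    [combine like terms]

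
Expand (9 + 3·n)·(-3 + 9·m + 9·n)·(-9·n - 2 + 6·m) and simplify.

99·n + 54 - 324·m - 351·m·n + 486·m^2 - 702·n^2 - 81·m·n^2 + 162·m^2·n - 243·n^3

(9 + 3·n)·(-3 + 9·m + 9·n)·(-9·n - 2 + 6·m)
= (-27 + 81·m + 81·n - 9·n + 27·m·n + 27·n^2)·(-9·n - 2 + 6·m)    [distributive law]
= (-27 + 81·m + 72·n + 27·m·n + 27·n^2)·(-9·n - 2 + 6·m)    [combine like terms]
= 243·n + 54 - 162·m - 729·m·n - 162·m + 486·m^2 - 648·n^2 - 144·n + 432·m·n - 243·m·n^2 - 54·m·n + 162·m^2·n - 243·n^3 - 54·n^2 + 162·m·n^2    [distributive law]
= 99·n + 54 - 324·m - 351·m·n + 486·m^2 - 702·n^2 - 81·m·n^2 + 162·m^2·n - 243·n^3    [combine like terms]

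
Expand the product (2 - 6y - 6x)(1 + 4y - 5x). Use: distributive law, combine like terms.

2 + 2y - 16x - 24y^2 + 6xy + 30x^2

(2 - 6y - 6x)(1 + 4y - 5x)
= 2 + 8y - 10x - 6y - 24y^2 + 30xy - 6x - 24xy + 30x^2    [distributive law]
= 2 + 2y - 16x - 24y^2 + 6xy + 30x^2    [combine like terms]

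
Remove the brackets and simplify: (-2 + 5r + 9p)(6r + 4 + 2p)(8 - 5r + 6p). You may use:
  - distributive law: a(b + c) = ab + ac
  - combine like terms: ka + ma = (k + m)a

(-2 + 5r + 9p)(6r + 4 + 2p)(8 - 5r + 6p)
= (-12r - 8 - 4p + 30r^2 + 20r + 10pr + 54pr + 36p + 18p^2)(8 - 5r + 6p)    [distributive law]
= (8r - 8 + 32p + 30r^2 + 64pr + 18p^2)(8 - 5r + 6p)    [combine like terms]
= 64r - 40r^2 + 48pr - 64 + 40r - 48p + 256p - 160pr + 192p^2 + 240r^2 - 150r^3 + 180pr^2 + 512pr - 320pr^2 + 384p^2r + 144p^2 - 90p^2r + 108p^3    [distributive law]
= 104r + 200r^2 + 400pr - 64 + 208p + 336p^2 - 150r^3 - 140pr^2 + 294p^2r + 108p^3    [combine like terms]

104r + 200r^2 + 400pr - 64 + 208p + 336p^2 - 150r^3 - 140pr^2 + 294p^2r + 108p^3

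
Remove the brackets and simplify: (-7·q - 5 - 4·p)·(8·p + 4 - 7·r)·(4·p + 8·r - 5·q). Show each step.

(-7·q - 5 - 4·p)·(8·p + 4 - 7·r)·(4·p + 8·r - 5·q)
= (-56·p·q - 28·q + 49·q·r - 40·p - 20 + 35·r - 32·p^2 - 16·p + 28·p·r)·(4·p + 8·r - 5·q)    [distributive law]
= (-56·p·q - 28·q + 49·q·r - 56·p - 20 + 35·r - 32·p^2 + 28·p·r)·(4·p + 8·r - 5·q)    [combine like terms]
= -224·p^2·q - 448·p·q·r + 280·p·q^2 - 112·p·q - 224·q·r + 140·q^2 + 196·p·q·r + 392·q·r^2 - 245·q^2·r - 224·p^2 - 448·p·r + 280·p·q - 80·p - 160·r + 100·q + 140·p·r + 280·r^2 - 175·q·r - 128·p^3 - 256·p^2·r + 160·p^2·q + 112·p^2·r + 224·p·r^2 - 140·p·q·r    [distributive law]
= -64·p^2·q - 392·p·q·r + 280·p·q^2 + 168·p·q - 399·q·r + 140·q^2 + 392·q·r^2 - 245·q^2·r - 224·p^2 - 308·p·r - 80·p - 160·r + 100·q + 280·r^2 - 128·p^3 - 144·p^2·r + 224·p·r^2    [combine like terms]

-64·p^2·q - 392·p·q·r + 280·p·q^2 + 168·p·q - 399·q·r + 140·q^2 + 392·q·r^2 - 245·q^2·r - 224·p^2 - 308·p·r - 80·p - 160·r + 100·q + 280·r^2 - 128·p^3 - 144·p^2·r + 224·p·r^2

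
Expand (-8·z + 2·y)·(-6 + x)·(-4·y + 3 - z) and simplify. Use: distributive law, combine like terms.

(-8·z + 2·y)·(-6 + x)·(-4·y + 3 - z)
= (48·z - 8·x·z - 12·y + 2·x·y)·(-4·y + 3 - z)    [distributive law]
= -192·y·z + 144·z - 48·z² + 32·x·y·z - 24·x·z + 8·x·z² + 48·y² - 36·y + 12·y·z - 8·x·y² + 6·x·y - 2·x·y·z    [distributive law]
= -180·y·z + 144·z - 48·z² + 30·x·y·z - 24·x·z + 8·x·z² + 48·y² - 36·y - 8·x·y² + 6·x·y    [combine like terms]

-180·y·z + 144·z - 48·z² + 30·x·y·z - 24·x·z + 8·x·z² + 48·y² - 36·y - 8·x·y² + 6·x·y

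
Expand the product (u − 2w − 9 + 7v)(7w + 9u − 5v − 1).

−11uw + 9u^2 + 58uv − 82u − 14w^2 + 59vw − 61w + 38v + 9 − 35v^2

(u − 2w − 9 + 7v)(7w + 9u − 5v − 1)
= 7uw + 9u^2 − 5uv − u − 14w^2 − 18uw + 10vw + 2w − 63w − 81u + 45v + 9 + 49vw + 63uv − 35v^2 − 7v    [distributive law]
= −11uw + 9u^2 + 58uv − 82u − 14w^2 + 59vw − 61w + 38v + 9 − 35v^2    [combine like terms]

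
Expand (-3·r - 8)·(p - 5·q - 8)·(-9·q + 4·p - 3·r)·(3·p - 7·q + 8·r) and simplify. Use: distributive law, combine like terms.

(-3·r - 8)·(p - 5·q - 8)·(-9·q + 4·p - 3·r)·(3·p - 7·q + 8·r)
= (-3·p·r + 15·q·r + 24·r - 8·p + 40·q + 64)·(-9·q + 4·p - 3·r)·(3·p - 7·q + 8·r)    [distributive law]
= (27·p·q·r - 12·p²·r + 9·p·r² - 135·q²·r + 60·p·q·r - 45·q·r² - 216·q·r + 96·p·r - 72·r² + 72·p·q - 32·p² + 24·p·r - 360·q² + 160·p·q - 120·q·r - 576·q + 256·p - 192·r)·(3·p - 7·q + 8·r)    [distributive law]
= (87·p·q·r - 12·p²·r + 9·p·r² - 135·q²·r - 45·q·r² - 336·q·r + 120·p·r - 72·r² + 232·p·q - 32·p² - 360·q² - 576·q + 256·p - 192·r)·(3·p - 7·q + 8·r)    [combine like terms]
= 261·p²·q·r - 609·p·q²·r + 696·p·q·r² - 36·p³·r + 84·p²·q·r - 96·p²·r² + 27·p²·r² - 63·p·q·r² + 72·p·r³ - 405·p·q²·r + 945·q³·r - 1080·q²·r² - 135·p·q·r² + 315·q²·r² - 360·q·r³ - 1008·p·q·r + 2352·q²·r - 2688·q·r² + 360·p²·r - 840·p·q·r + 960·p·r² - 216·p·r² + 504·q·r² - 576·r³ + 696·p²·q - 1624·p·q² + 1856·p·q·r - 96·p³ + 224·p²·q - 256·p²·r - 1080·p·q² + 2520·q³ - 2880·q²·r - 1728·p·q + 4032·q² - 4608·q·r + 768·p² - 1792·p·q + 2048·p·r - 576·p·r + 1344·q·r - 1536·r²    [distributive law]
= 345·p²·q·r - 1014·p·q²·r + 498·p·q·r² - 36·p³·r - 69·p²·r² + 72·p·r³ + 945·q³·r - 765·q²·r² - 360·q·r³ + 8·p·q·r - 528·q²·r - 2184·q·r² + 104·p²·r + 744·p·r² - 576·r³ + 920·p²·q - 2704·p·q² - 96·p³ + 2520·q³ - 3520·p·q + 4032·q² - 3264·q·r + 768·p² + 1472·p·r - 1536·r²    [combine like terms]

345·p²·q·r - 1014·p·q²·r + 498·p·q·r² - 36·p³·r - 69·p²·r² + 72·p·r³ + 945·q³·r - 765·q²·r² - 360·q·r³ + 8·p·q·r - 528·q²·r - 2184·q·r² + 104·p²·r + 744·p·r² - 576·r³ + 920·p²·q - 2704·p·q² - 96·p³ + 2520·q³ - 3520·p·q + 4032·q² - 3264·q·r + 768·p² + 1472·p·r - 1536·r²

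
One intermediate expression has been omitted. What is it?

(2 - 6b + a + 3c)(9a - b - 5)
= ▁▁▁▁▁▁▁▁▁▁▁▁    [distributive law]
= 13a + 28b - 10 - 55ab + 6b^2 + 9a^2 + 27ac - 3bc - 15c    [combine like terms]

Applying distributive law to the line above:

18a - 2b - 10 - 54ab + 6b^2 + 30b + 9a^2 - ab - 5a + 27ac - 3bc - 15c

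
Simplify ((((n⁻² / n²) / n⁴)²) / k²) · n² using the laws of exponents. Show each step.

((((n⁻² / n²) / n⁴)²) / k²) · n²
= ((((n⁻² / n²)²) / ((n⁴)²)) / k²) · n²    [power of a quotient]
= (((((n⁻²)²) / ((n²)²)) / ((n⁴)²)) / k²) · n²    [power of a quotient]
= (((n⁻⁴ / ((n²)²)) / ((n⁴)²)) / k²) · n²    [power of a power]
= (((n⁻⁴ / n⁴) / ((n⁴)²)) / k²) · n²    [power of a power]
= ((n⁻⁸ / ((n⁴)²)) / k²) · n²    [quotient of powers]
= ((n⁻⁸ / n⁸) / k²) · n²    [power of a power]
= (n⁻¹⁶ / k²) · n²    [quotient of powers]
= k⁻²·n⁻¹⁴    [quotient of powers; product of powers]

k⁻²·n⁻¹⁴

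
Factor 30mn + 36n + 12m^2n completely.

6n(5m + 6 + 2m^2)

30mn + 36n + 12m^2n
= 6(5mn + 6n + 2m^2n)    [factor out 6]
= 6n(5m + 6 + 2m^2)    [factor out n]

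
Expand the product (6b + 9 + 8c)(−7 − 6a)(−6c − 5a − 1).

252bc + 246ab + 42b + 216abc + 180a^2b + 434c + 369a + 63 + 652ac + 270a^2 + 336c^2 + 288ac^2 + 240a^2c

(6b + 9 + 8c)(−7 − 6a)(−6c − 5a − 1)
= (−42b − 36ab − 63 − 54a − 56c − 48ac)(−6c − 5a − 1)    [distributive law]
= 252bc + 210ab + 42b + 216abc + 180a^2b + 36ab + 378c + 315a + 63 + 324ac + 270a^2 + 54a + 336c^2 + 280ac + 56c + 288ac^2 + 240a^2c + 48ac    [distributive law]
= 252bc + 246ab + 42b + 216abc + 180a^2b + 434c + 369a + 63 + 652ac + 270a^2 + 336c^2 + 288ac^2 + 240a^2c    [combine like terms]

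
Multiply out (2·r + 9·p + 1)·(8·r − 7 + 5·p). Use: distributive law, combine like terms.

16·r^2 − 6·r + 82·p·r − 58·p + 45·p^2 − 7

(2·r + 9·p + 1)·(8·r − 7 + 5·p)
= 16·r^2 − 14·r + 10·p·r + 72·p·r − 63·p + 45·p^2 + 8·r − 7 + 5·p    [distributive law]
= 16·r^2 − 6·r + 82·p·r − 58·p + 45·p^2 − 7    [combine like terms]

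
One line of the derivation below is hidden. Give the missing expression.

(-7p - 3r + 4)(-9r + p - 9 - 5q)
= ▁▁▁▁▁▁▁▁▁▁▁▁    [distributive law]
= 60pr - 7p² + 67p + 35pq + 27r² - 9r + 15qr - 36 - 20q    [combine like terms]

Applying distributive law to the line above:

63pr - 7p² + 63p + 35pq + 27r² - 3pr + 27r + 15qr - 36r + 4p - 36 - 20q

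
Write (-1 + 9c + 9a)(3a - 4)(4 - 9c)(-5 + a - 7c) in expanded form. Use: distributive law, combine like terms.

796a - 696a^2 - 1383ac + 918a^2c - 1674ac^2 - 80 + 788c - 360c^2 + 1458a^2c^2 + 1701ac^3 - 2268c^3 + 108a^3 - 243a^3c

(-1 + 9c + 9a)(3a - 4)(4 - 9c)(-5 + a - 7c)
= (-3a + 4 + 27ac - 36c + 27a^2 - 36a)(4 - 9c)(-5 + a - 7c)    [distributive law]
= (-39a + 4 + 27ac - 36c + 27a^2)(4 - 9c)(-5 + a - 7c)    [combine like terms]
= (-156a + 351ac + 16 - 36c + 108ac - 243ac^2 - 144c + 324c^2 + 108a^2 - 243a^2c)(-5 + a - 7c)    [distributive law]
= (-156a + 459ac + 16 - 180c - 243ac^2 + 324c^2 + 108a^2 - 243a^2c)(-5 + a - 7c)    [combine like terms]
= 780a - 156a^2 + 1092ac - 2295ac + 459a^2c - 3213ac^2 - 80 + 16a - 112c + 900c - 180ac + 1260c^2 + 1215ac^2 - 243a^2c^2 + 1701ac^3 - 1620c^2 + 324ac^2 - 2268c^3 - 540a^2 + 108a^3 - 756a^2c + 1215a^2c - 243a^3c + 1701a^2c^2    [distributive law]
= 796a - 696a^2 - 1383ac + 918a^2c - 1674ac^2 - 80 + 788c - 360c^2 + 1458a^2c^2 + 1701ac^3 - 2268c^3 + 108a^3 - 243a^3c    [combine like terms]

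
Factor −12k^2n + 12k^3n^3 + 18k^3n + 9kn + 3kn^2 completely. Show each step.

3kn(−4k + 4k^2n^2 + 6k^2 + 3 + n)

−12k^2n + 12k^3n^3 + 18k^3n + 9kn + 3kn^2
= 3(−4k^2n + 4k^3n^3 + 6k^3n + 3kn + kn^2)    [factor out 3]
= 3kn(−4k + 4k^2n^2 + 6k^2 + 3 + n)    [factor out kn]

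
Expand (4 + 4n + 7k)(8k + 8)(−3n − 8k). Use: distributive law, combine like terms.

(4 + 4n + 7k)(8k + 8)(−3n − 8k)
= (32k + 32 + 32kn + 32n + 56k^2 + 56k)(−3n − 8k)    [distributive law]
= (88k + 32 + 32kn + 32n + 56k^2)(−3n − 8k)    [combine like terms]
= −264kn − 704k^2 − 96n − 256k − 96kn^2 − 256k^2n − 96n^2 − 256kn − 168k^2n − 448k^3    [distributive law]
= −520kn − 704k^2 − 96n − 256k − 96kn^2 − 424k^2n − 96n^2 − 448k^3    [combine like terms]

−520kn − 704k^2 − 96n − 256k − 96kn^2 − 424k^2n − 96n^2 − 448k^3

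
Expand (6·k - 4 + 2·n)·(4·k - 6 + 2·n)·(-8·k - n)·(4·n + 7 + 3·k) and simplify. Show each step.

(6·k - 4 + 2·n)·(4·k - 6 + 2·n)·(-8·k - n)·(4·n + 7 + 3·k)
= (24·k² - 36·k + 12·k·n - 16·k + 24 - 8·n + 8·k·n - 12·n + 4·n²)·(-8·k - n)·(4·n + 7 + 3·k)    [distributive law]
= (24·k² - 52·k + 20·k·n + 24 - 20·n + 4·n²)·(-8·k - n)·(4·n + 7 + 3·k)    [combine like terms]
= (-192·k³ - 24·k²·n + 416·k² + 52·k·n - 160·k²·n - 20·k·n² - 192·k - 24·n + 160·k·n + 20·n² - 32·k·n² - 4·n³)·(4·n + 7 + 3·k)    [distributive law]
= (-192·k³ - 184·k²·n + 416·k² + 212·k·n - 52·k·n² - 192·k - 24·n + 20·n² - 4·n³)·(4·n + 7 + 3·k)    [combine like terms]
= -768·k³·n - 1344·k³ - 576·k⁴ - 736·k²·n² - 1288·k²·n - 552·k³·n + 1664·k²·n + 2912·k² + 1248·k³ + 848·k·n² + 1484·k·n + 636·k²·n - 208·k·n³ - 364·k·n² - 156·k²·n² - 768·k·n - 1344·k - 576·k² - 96·n² - 168·n - 72·k·n + 80·n³ + 140·n² + 60·k·n² - 16·n⁴ - 28·n³ - 12·k·n³    [distributive law]
= -1320·k³·n - 96·k³ - 576·k⁴ - 892·k²·n² + 1012·k²·n + 2336·k² + 544·k·n² + 644·k·n - 220·k·n³ - 1344·k + 44·n² - 168·n + 52·n³ - 16·n⁴    [combine like terms]

-1320·k³·n - 96·k³ - 576·k⁴ - 892·k²·n² + 1012·k²·n + 2336·k² + 544·k·n² + 644·k·n - 220·k·n³ - 1344·k + 44·n² - 168·n + 52·n³ - 16·n⁴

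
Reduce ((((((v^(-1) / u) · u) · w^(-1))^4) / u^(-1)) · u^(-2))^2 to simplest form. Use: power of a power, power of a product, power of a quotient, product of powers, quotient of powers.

u^(-2)·v^(-8)·w^(-8)

((((((v^(-1) / u) · u) · w^(-1))^4) / u^(-1)) · u^(-2))^2
= ((((((v^(-1) / u) · u) · w^(-1))^4) / u^(-1))^2) · ((u^(-2))^2)    [power of a product]
= ((((((v^(-1) / u) · u) · w^(-1))^4)^2) / ((u^(-1))^2)) · ((u^(-2))^2)    [power of a quotient]
= (((((v^(-1) / u) · u) · w^(-1))^8) / ((u^(-1))^2)) · ((u^(-2))^2)    [power of a power]
= (((((v^(-1) / u) · u)^8) · ((w^(-1))^8)) / ((u^(-1))^2)) · ((u^(-2))^2)    [power of a product]
= (((((v^(-1) / u)^8) · (u^8)) · ((w^(-1))^8)) / ((u^(-1))^2)) · ((u^(-2))^2)    [power of a product]
= ((((((v^(-1))^8) / (u^8)) · (u^8)) · ((w^(-1))^8)) / ((u^(-1))^2)) · ((u^(-2))^2)    [power of a quotient]
= ((((v^(-8) / (u^8)) · (u^8)) · ((w^(-1))^8)) / ((u^(-1))^2)) · ((u^(-2))^2)    [power of a power]
= ((((v^(-8) / u^8) · u^8) · w^(-8)) / ((u^(-1))^2)) · ((u^(-2))^2)    [power of a power]
= ((((v^(-8) / u^8) · u^8) · w^(-8)) / u^(-2)) · ((u^(-2))^2)    [power of a power]
= ((((v^(-8) / u^8) · u^8) · w^(-8)) / u^(-2)) · u^(-4)    [power of a power]
= u^(-2)·v^(-8)·w^(-8)    [quotient of powers; product of powers]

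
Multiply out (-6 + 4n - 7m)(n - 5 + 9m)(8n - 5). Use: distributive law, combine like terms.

-228n^2 + 370n - 150 - 297mn + 95m + 32n^3 + 232mn^2 - 504m^2n + 315m^2

(-6 + 4n - 7m)(n - 5 + 9m)(8n - 5)
= (-6n + 30 - 54m + 4n^2 - 20n + 36mn - 7mn + 35m - 63m^2)(8n - 5)    [distributive law]
= (-26n + 30 - 19m + 4n^2 + 29mn - 63m^2)(8n - 5)    [combine like terms]
= -208n^2 + 130n + 240n - 150 - 152mn + 95m + 32n^3 - 20n^2 + 232mn^2 - 145mn - 504m^2n + 315m^2    [distributive law]
= -228n^2 + 370n - 150 - 297mn + 95m + 32n^3 + 232mn^2 - 504m^2n + 315m^2    [combine like terms]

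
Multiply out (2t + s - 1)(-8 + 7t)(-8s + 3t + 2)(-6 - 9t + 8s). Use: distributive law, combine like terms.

(2t + s - 1)(-8 + 7t)(-8s + 3t + 2)(-6 - 9t + 8s)
= (-16t + 14t^2 - 8s + 7st + 8 - 7t)(-8s + 3t + 2)(-6 - 9t + 8s)    [distributive law]
= (-23t + 14t^2 - 8s + 7st + 8)(-8s + 3t + 2)(-6 - 9t + 8s)    [combine like terms]
= (184st - 69t^2 - 46t - 112st^2 + 42t^3 + 28t^2 + 64s^2 - 24st - 16s - 56s^2t + 21st^2 + 14st - 64s + 24t + 16)(-6 - 9t + 8s)    [distributive law]
= (174st - 41t^2 - 22t - 91st^2 + 42t^3 + 64s^2 - 80s - 56s^2t + 16)(-6 - 9t + 8s)    [combine like terms]
= -1044st - 1566st^2 + 1392s^2t + 246t^2 + 369t^3 - 328st^2 + 132t + 198t^2 - 176st + 546st^2 + 819st^3 - 728s^2t^2 - 252t^3 - 378t^4 + 336st^3 - 384s^2 - 576s^2t + 512s^3 + 480s + 720st - 640s^2 + 336s^2t + 504s^2t^2 - 448s^3t - 96 - 144t + 128s    [distributive law]
= -500st - 1348st^2 + 1152s^2t + 444t^2 + 117t^3 - 12t + 1155st^3 - 224s^2t^2 - 378t^4 - 1024s^2 + 512s^3 + 608s - 448s^3t - 96    [combine like terms]

-500st - 1348st^2 + 1152s^2t + 444t^2 + 117t^3 - 12t + 1155st^3 - 224s^2t^2 - 378t^4 - 1024s^2 + 512s^3 + 608s - 448s^3t - 96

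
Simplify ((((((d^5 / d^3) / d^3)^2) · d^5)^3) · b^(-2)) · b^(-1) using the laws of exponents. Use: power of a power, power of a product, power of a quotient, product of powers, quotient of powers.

((((((d^5 / d^3) / d^3)^2) · d^5)^3) · b^(-2)) · b^(-1)
= ((((((d^5 / d^3) / d^3)^2)^3) · ((d^5)^3)) · b^(-2)) · b^(-1)    [power of a product]
= (((((d^5 / d^3) / d^3)^6) · ((d^5)^3)) · b^(-2)) · b^(-1)    [power of a power]
= (((((d^5 / d^3)^6) / ((d^3)^6)) · ((d^5)^3)) · b^(-2)) · b^(-1)    [power of a quotient]
= ((((((d^5)^6) / ((d^3)^6)) / ((d^3)^6)) · ((d^5)^3)) · b^(-2)) · b^(-1)    [power of a quotient]
= ((((d^30 / ((d^3)^6)) / ((d^3)^6)) · ((d^5)^3)) · b^(-2)) · b^(-1)    [power of a power]
= ((((d^30 / d^18) / ((d^3)^6)) · ((d^5)^3)) · b^(-2)) · b^(-1)    [power of a power]
= (((d^12 / ((d^3)^6)) · ((d^5)^3)) · b^(-2)) · b^(-1)    [quotient of powers]
= (((d^12 / d^18) · ((d^5)^3)) · b^(-2)) · b^(-1)    [power of a power]
= ((d^(-6) · ((d^5)^3)) · b^(-2)) · b^(-1)    [quotient of powers]
= ((d^(-6) · d^15) · b^(-2)) · b^(-1)    [power of a power]
= (d^9 · b^(-2)) · b^(-1)    [product of powers]
= b^(-3)d^9    [product of powers]

b^(-3)d^9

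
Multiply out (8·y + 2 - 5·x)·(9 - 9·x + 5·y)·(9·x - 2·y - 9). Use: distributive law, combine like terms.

(8·y + 2 - 5·x)·(9 - 9·x + 5·y)·(9·x - 2·y - 9)
= (72·y - 72·x·y + 40·y² + 18 - 18·x + 10·y - 45·x + 45·x² - 25·x·y)·(9·x - 2·y - 9)    [distributive law]
= (82·y - 97·x·y + 40·y² + 18 - 63·x + 45·x²)·(9·x - 2·y - 9)    [combine like terms]
= 738·x·y - 164·y² - 738·y - 873·x²·y + 194·x·y² + 873·x·y + 360·x·y² - 80·y³ - 360·y² + 162·x - 36·y - 162 - 567·x² + 126·x·y + 567·x + 405·x³ - 90·x²·y - 405·x²    [distributive law]
= 1737·x·y - 524·y² - 774·y - 963·x²·y + 554·x·y² - 80·y³ + 729·x - 162 - 972·x² + 405·x³    [combine like terms]

1737·x·y - 524·y² - 774·y - 963·x²·y + 554·x·y² - 80·y³ + 729·x - 162 - 972·x² + 405·x³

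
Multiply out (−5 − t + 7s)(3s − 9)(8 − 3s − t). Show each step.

(−5 − t + 7s)(3s − 9)(8 − 3s − t)
= (−15s + 45 − 3st + 9t + 21s^2 − 63s)(8 − 3s − t)    [distributive law]
= (−78s + 45 − 3st + 9t + 21s^2)(8 − 3s − t)    [combine like terms]
= −624s + 234s^2 + 78st + 360 − 135s − 45t − 24st + 9s^2t + 3st^2 + 72t − 27st − 9t^2 + 168s^2 − 63s^3 − 21s^2t    [distributive law]
= −759s + 402s^2 + 27st + 360 + 27t − 12s^2t + 3st^2 − 9t^2 − 63s^3    [combine like terms]

−759s + 402s^2 + 27st + 360 + 27t − 12s^2t + 3st^2 − 9t^2 − 63s^3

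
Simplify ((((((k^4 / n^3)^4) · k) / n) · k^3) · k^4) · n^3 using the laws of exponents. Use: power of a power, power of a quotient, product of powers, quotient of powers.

((((((k^4 / n^3)^4) · k) / n) · k^3) · k^4) · n^3
= (((((((k^4)^4) / ((n^3)^4)) · k) / n) · k^3) · k^4) · n^3    [power of a quotient]
= (((((k^16 / ((n^3)^4)) · k) / n) · k^3) · k^4) · n^3    [power of a power]
= (((((k^16 / n^12) · k) / n) · k^3) · k^4) · n^3    [power of a power]
= k^24n^(-10)    [quotient of powers; product of powers]

k^24n^(-10)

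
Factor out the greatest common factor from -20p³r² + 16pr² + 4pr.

4pr(-5p²r + 4r + 1)

-20p³r² + 16pr² + 4pr
= 4(-5p³r² + 4pr² + pr)    [factor out 4]
= 4pr(-5p²r + 4r + 1)    [factor out pr]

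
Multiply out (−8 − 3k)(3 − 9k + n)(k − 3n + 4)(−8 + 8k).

(−8 − 3k)(3 − 9k + n)(k − 3n + 4)(−8 + 8k)
= (−24 + 72k − 8n − 9k + 27k^2 − 3kn)(k − 3n + 4)(−8 + 8k)    [distributive law]
= (−24 + 63k − 8n + 27k^2 − 3kn)(k − 3n + 4)(−8 + 8k)    [combine like terms]
= (−24k + 72n − 96 + 63k^2 − 189kn + 252k − 8kn + 24n^2 − 32n + 27k^3 − 81k^2n + 108k^2 − 3k^2n + 9kn^2 − 12kn)(−8 + 8k)    [distributive law]
= (228k + 40n − 96 + 171k^2 − 209kn + 24n^2 + 27k^3 − 84k^2n + 9kn^2)(−8 + 8k)    [combine like terms]
= −1824k + 1824k^2 − 320n + 320kn + 768 − 768k − 1368k^2 + 1368k^3 + 1672kn − 1672k^2n − 192n^2 + 192kn^2 − 216k^3 + 216k^4 + 672k^2n − 672k^3n − 72kn^2 + 72k^2n^2    [distributive law]
= −2592k + 456k^2 − 320n + 1992kn + 768 + 1152k^3 − 1000k^2n − 192n^2 + 120kn^2 + 216k^4 − 672k^3n + 72k^2n^2    [combine like terms]

−2592k + 456k^2 − 320n + 1992kn + 768 + 1152k^3 − 1000k^2n − 192n^2 + 120kn^2 + 216k^4 − 672k^3n + 72k^2n^2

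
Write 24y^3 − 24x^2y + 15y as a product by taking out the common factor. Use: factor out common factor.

3y(8y^2 − 8x^2 + 5)

24y^3 − 24x^2y + 15y
= 3(8y^3 − 8x^2y + 5y)    [factor out 3]
= 3y(8y^2 − 8x^2 + 5)    [factor out y]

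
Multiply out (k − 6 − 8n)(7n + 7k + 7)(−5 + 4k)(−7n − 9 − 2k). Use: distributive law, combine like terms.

2485kn^2 + 294kn + 3283k^2n + 1820k^2n^2 + 196k^3n + 1561k^2 + 98k^3 − 56k^4 − 483k − 5950n^2 − 5880n − 1890 − 1960n^3 + 1568kn^3

(k − 6 − 8n)(7n + 7k + 7)(−5 + 4k)(−7n − 9 − 2k)
= (7kn + 7k^2 + 7k − 42n − 42k − 42 − 56n^2 − 56kn − 56n)(−5 + 4k)(−7n − 9 − 2k)    [distributive law]
= (−49kn + 7k^2 − 35k − 98n − 42 − 56n^2)(−5 + 4k)(−7n − 9 − 2k)    [combine like terms]
= (245kn − 196k^2n − 35k^2 + 28k^3 + 175k − 140k^2 + 490n − 392kn + 210 − 168k + 280n^2 − 224kn^2)(−7n − 9 − 2k)    [distributive law]
= (−147kn − 196k^2n − 175k^2 + 28k^3 + 7k + 490n + 210 + 280n^2 − 224kn^2)(−7n − 9 − 2k)    [combine like terms]
= 1029kn^2 + 1323kn + 294k^2n + 1372k^2n^2 + 1764k^2n + 392k^3n + 1225k^2n + 1575k^2 + 350k^3 − 196k^3n − 252k^3 − 56k^4 − 49kn − 63k − 14k^2 − 3430n^2 − 4410n − 980kn − 1470n − 1890 − 420k − 1960n^3 − 2520n^2 − 560kn^2 + 1568kn^3 + 2016kn^2 + 448k^2n^2    [distributive law]
= 2485kn^2 + 294kn + 3283k^2n + 1820k^2n^2 + 196k^3n + 1561k^2 + 98k^3 − 56k^4 − 483k − 5950n^2 − 5880n − 1890 − 1960n^3 + 1568kn^3    [combine like terms]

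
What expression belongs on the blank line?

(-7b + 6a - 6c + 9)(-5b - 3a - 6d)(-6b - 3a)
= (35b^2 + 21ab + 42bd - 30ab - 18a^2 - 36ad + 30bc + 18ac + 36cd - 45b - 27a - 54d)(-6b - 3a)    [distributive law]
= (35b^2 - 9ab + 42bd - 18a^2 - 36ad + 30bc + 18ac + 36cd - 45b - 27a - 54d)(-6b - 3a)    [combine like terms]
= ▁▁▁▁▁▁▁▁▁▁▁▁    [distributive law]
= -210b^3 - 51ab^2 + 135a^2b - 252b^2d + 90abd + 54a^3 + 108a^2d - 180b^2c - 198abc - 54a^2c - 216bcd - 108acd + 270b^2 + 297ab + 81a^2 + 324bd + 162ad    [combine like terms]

After distributive law, the bracketed line is:

-210b^3 - 105ab^2 + 54ab^2 + 27a^2b - 252b^2d - 126abd + 108a^2b + 54a^3 + 216abd + 108a^2d - 180b^2c - 90abc - 108abc - 54a^2c - 216bcd - 108acd + 270b^2 + 135ab + 162ab + 81a^2 + 324bd + 162ad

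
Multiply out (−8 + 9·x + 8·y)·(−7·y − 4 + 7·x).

(−8 + 9·x + 8·y)·(−7·y − 4 + 7·x)
= 56·y + 32 − 56·x − 63·x·y − 36·x + 63·x^2 − 56·y^2 − 32·y + 56·x·y    [distributive law]
= 24·y + 32 − 92·x − 7·x·y + 63·x^2 − 56·y^2    [combine like terms]

24·y + 32 − 92·x − 7·x·y + 63·x^2 − 56·y^2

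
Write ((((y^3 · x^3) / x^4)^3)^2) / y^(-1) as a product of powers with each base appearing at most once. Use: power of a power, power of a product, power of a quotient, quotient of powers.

((((y^3 · x^3) / x^4)^3)^2) / y^(-1)
= (((y^3 · x^3) / x^4)^6) / y^(-1)    [power of a power]
= (((y^3 · x^3)^6) / ((x^4)^6)) / y^(-1)    [power of a quotient]
= ((((y^3)^6) · ((x^3)^6)) / ((x^4)^6)) / y^(-1)    [power of a product]
= ((y^18 · ((x^3)^6)) / ((x^4)^6)) / y^(-1)    [power of a power]
= ((y^18 · x^18) / ((x^4)^6)) / y^(-1)    [power of a power]
= ((y^18 · x^18) / x^24) / y^(-1)    [power of a power]
= x^(-6)y^19    [quotient of powers]

x^(-6)y^19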